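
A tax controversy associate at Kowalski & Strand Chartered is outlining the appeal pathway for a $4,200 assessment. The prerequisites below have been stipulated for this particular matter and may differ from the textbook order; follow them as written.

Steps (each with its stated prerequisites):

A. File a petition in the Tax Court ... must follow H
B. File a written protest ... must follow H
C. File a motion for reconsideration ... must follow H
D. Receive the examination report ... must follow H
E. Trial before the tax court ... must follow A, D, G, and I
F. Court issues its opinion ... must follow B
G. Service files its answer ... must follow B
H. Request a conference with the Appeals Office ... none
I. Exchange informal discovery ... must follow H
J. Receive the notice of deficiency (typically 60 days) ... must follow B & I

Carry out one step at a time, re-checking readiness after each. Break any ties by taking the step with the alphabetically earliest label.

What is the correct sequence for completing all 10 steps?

Only H has no prerequisites, so it is first.
Ready: A, B, C, D and I. A has the earlier label → A.
B, C, D and I are all available; B has the earlier label → B.
Now C, D, F, G and I have their prerequisites met. C has the earlier label, so C next.
Ready: D, F, G and I. D has the earlier label → D.
Now F, G and I have their prerequisites met. F has the earlier label, so F next.
Ready: G and I. G has the earlier label → G.
Next only I has its prerequisites met → I.
Now E and J have their prerequisites met. E has the earlier label, so E next.
J is the only step now ready → J.

H → A → B → C → D → F → G → I → E → J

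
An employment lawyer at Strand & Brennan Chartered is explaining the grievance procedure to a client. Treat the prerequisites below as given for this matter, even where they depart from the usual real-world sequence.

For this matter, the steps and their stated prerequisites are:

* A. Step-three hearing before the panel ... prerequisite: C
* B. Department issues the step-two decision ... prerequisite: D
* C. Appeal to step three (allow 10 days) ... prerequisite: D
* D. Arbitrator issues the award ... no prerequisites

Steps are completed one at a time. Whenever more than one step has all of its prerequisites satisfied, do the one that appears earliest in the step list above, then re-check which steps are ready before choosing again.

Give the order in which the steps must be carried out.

D, B, C, A

D has no prerequisites → D first.
Ready: B and C. B is listed earlier → B.
Next only C has its prerequisites met → C.
That leaves A as the only ready step → A.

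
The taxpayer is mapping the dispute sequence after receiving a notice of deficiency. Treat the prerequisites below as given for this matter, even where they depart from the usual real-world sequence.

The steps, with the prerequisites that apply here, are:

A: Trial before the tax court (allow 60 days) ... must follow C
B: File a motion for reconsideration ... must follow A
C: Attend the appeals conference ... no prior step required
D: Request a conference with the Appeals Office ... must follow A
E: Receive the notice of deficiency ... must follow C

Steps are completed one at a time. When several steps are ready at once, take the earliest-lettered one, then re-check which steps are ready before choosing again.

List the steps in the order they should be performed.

C → A → B → D → E

C is the only step with nothing outstanding, so it goes first.
Ready: A and E. A has the earlier label → A.
Ready: B, D and E. B has the earlier label → B.
Now D and E have their prerequisites met. D has the earlier label, so D next.
Next only E has its prerequisites met → E.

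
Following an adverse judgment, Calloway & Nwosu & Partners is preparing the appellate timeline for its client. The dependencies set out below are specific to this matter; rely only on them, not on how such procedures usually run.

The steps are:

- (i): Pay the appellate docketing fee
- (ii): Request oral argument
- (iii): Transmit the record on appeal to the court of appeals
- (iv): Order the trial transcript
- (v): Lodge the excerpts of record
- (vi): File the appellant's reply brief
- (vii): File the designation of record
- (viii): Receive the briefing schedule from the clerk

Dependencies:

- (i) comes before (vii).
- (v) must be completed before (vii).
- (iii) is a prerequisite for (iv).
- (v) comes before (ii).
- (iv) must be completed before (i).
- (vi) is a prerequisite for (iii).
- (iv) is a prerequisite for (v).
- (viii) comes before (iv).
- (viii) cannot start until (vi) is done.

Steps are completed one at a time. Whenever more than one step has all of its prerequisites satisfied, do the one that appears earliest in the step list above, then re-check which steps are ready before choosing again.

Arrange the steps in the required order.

(vi) has no prerequisites → (vi) first.
Now (iii) and (viii) have their prerequisites met. (iii) is listed earlier, so (iii) next.
(viii) needed (vi), now all done → (viii).
Next only (iv) has its prerequisites met → (iv).
(i) and (v) are both available; (i) is listed earlier → (i).
That leaves (v) as the only ready step → (v).
Ready: (ii) and (vii). (ii) is listed earlier → (ii).
(vii) is the only step now ready → (vii).

(vi), (iii), (viii), (iv), (i), (v), (ii), (vii)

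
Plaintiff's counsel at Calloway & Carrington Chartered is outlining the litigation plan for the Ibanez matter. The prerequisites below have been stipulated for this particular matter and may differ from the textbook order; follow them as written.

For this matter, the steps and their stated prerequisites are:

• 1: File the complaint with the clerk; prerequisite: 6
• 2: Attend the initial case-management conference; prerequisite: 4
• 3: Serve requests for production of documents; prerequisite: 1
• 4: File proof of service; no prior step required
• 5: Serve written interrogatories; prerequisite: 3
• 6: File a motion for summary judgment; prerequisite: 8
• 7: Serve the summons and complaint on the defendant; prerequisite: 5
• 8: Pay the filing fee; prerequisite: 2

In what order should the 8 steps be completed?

4, 2, 8, 6, 1, 3, 5, 7

4 has no prerequisites → 4 first.
2 needed 4, now all done → 2.
8 needed 2, now all done → 8.
6 is the only step now ready → 6.
1 needed 6, now all done → 1.
Next only 3 has its prerequisites met → 3.
That leaves 5 as the only ready step → 5.
That leaves 7 as the only ready step → 7.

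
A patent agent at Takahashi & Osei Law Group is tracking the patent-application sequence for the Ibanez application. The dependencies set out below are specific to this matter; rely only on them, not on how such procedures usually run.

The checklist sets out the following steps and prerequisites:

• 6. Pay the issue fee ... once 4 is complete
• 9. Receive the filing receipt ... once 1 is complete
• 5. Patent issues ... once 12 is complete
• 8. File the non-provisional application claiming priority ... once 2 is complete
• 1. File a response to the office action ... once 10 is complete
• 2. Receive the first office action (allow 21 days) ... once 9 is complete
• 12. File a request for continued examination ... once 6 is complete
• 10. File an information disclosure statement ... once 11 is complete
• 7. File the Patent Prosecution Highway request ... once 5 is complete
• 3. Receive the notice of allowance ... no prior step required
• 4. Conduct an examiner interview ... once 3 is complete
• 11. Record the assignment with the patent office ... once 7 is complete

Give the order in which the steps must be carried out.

3, 4, 6, 12, 5, 7, 11, 10, 1, 9, 2, 8

3 is the only step with nothing outstanding, so it goes first.
Next only 4 has its prerequisites met → 4.
6 needed 4, now all done → 6.
12 needed 6, now all done → 12.
5 is the only step now ready → 5.
7 needed 5, now all done → 7.
11 needed 7, now all done → 11.
Next only 10 has its prerequisites met → 10.
That leaves 1 as the only ready step → 1.
Next only 9 has its prerequisites met → 9.
Next only 2 has its prerequisites met → 2.
That leaves 8 as the only ready step → 8.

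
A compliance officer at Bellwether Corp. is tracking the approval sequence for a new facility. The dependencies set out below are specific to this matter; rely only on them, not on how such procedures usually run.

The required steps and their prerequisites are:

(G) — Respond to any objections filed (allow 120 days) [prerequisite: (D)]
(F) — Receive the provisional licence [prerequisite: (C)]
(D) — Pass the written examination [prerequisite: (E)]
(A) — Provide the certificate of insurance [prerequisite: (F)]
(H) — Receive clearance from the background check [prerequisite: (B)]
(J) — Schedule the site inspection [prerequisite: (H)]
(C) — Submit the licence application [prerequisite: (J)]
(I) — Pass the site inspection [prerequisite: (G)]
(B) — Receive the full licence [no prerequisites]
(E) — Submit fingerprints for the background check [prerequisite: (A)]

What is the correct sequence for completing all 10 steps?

(B) is the only step with nothing outstanding, so it goes first.
Next only (H) has its prerequisites met → (H).
(J) needed (H), now all done → (J).
That leaves (C) as the only ready step → (C).
That leaves (F) as the only ready step → (F).
(A) needed (F), now all done → (A).
That leaves (E) as the only ready step → (E).
Next only (D) has its prerequisites met → (D).
(G) is the only step now ready → (G).
(I) is the only step now ready → (I).

(B), (H), (J), (C), (F), (A), (E), (D), (G), (I)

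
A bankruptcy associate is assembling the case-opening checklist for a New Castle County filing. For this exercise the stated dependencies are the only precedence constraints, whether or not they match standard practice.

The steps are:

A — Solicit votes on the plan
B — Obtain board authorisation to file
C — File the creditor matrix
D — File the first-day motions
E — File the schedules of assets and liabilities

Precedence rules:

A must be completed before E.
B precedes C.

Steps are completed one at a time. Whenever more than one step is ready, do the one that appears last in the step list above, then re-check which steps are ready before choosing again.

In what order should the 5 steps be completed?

Nothing is required for D, B and A. D is listed later → D first.
Now B and A have their prerequisites met. B is listed later, so B next.
C now also ready, so the ready set is {C, A}; C is listed later → C.
Next only A has its prerequisites met → A.
E needed A, now all done → E.

D, B, C, A, E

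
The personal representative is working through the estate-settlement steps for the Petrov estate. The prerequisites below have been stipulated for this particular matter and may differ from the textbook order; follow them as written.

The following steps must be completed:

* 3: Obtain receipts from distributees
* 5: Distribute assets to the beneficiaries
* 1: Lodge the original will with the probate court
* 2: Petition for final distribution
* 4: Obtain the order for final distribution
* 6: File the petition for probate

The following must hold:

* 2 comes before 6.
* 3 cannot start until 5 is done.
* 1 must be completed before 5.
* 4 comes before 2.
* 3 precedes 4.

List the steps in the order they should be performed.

1 is the only step with nothing outstanding, so it goes first.
5 needed 1, now all done → 5.
3 is the only step now ready → 3.
4 needed 3, now all done → 4.
2 needed 4, now all done → 2.
6 needed 2, now all done → 6.

1 → 5 → 3 → 4 → 2 → 6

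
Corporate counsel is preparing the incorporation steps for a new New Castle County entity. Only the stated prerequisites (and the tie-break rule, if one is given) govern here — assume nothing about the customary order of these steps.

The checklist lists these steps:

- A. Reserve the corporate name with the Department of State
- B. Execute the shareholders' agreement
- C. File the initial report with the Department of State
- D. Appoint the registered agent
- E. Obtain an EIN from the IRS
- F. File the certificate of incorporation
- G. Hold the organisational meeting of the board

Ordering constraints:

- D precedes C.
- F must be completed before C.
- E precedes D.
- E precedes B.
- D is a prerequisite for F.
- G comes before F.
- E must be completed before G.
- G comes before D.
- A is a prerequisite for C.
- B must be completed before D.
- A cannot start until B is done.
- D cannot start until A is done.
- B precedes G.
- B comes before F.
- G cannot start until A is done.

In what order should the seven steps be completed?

E, B, A, G, D, F, C

E is the only step with nothing outstanding, so it goes first.
That leaves B as the only ready step → B.
Next only A has its prerequisites met → A.
G needed A, B and E, now all done → G.
That leaves D as the only ready step → D.
F needed B, D and G, now all done → F.
Next only C has its prerequisites met → C.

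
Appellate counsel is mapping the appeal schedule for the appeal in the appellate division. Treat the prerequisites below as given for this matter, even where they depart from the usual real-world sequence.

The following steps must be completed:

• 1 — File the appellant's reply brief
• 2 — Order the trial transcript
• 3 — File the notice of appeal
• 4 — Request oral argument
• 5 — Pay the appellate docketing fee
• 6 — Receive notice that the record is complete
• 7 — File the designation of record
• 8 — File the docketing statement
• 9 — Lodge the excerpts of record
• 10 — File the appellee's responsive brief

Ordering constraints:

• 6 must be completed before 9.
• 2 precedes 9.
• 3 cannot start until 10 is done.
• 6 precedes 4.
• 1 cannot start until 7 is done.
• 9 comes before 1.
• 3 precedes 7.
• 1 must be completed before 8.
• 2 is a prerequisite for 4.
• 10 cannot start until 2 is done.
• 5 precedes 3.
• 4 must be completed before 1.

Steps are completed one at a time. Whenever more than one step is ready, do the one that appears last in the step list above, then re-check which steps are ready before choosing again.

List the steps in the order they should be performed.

Nothing is required for 6, 5 and 2. 6 is listed later → 6 first.
Now 5 and 2 have their prerequisites met. 5 is listed later, so 5 next.
That leaves 2 as the only ready step → 2.
10, 9 and 4 are all available; 10 is listed later → 10.
3 now also ready, so the ready set is {9, 4, 3}; 9 is listed later → 9.
Ready: 4 and 3. 4 is listed later → 4.
That leaves 3 as the only ready step → 3.
7 needed 3, now all done → 7.
That leaves 1 as the only ready step → 1.
That leaves 8 as the only ready step → 8.

6 5 2 10 9 4 3 7 1 8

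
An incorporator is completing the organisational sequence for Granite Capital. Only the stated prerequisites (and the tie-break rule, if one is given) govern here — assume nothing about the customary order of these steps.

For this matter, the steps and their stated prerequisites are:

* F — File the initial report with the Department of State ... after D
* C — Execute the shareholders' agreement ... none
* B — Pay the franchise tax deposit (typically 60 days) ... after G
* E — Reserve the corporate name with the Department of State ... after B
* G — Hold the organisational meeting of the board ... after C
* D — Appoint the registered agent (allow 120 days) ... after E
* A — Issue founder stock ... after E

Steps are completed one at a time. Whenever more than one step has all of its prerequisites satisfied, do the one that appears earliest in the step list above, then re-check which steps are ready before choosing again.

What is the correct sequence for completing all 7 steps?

C is the only step with nothing outstanding, so it goes first.
Next only G has its prerequisites met → G.
That leaves B as the only ready step → B.
E needed B, now all done → E.
Now D and A have their prerequisites met. D is listed earlier, so D next.
F now also ready, so the ready set is {F, A}; F is listed earlier → F.
A is the only step now ready → A.

C G B E D F A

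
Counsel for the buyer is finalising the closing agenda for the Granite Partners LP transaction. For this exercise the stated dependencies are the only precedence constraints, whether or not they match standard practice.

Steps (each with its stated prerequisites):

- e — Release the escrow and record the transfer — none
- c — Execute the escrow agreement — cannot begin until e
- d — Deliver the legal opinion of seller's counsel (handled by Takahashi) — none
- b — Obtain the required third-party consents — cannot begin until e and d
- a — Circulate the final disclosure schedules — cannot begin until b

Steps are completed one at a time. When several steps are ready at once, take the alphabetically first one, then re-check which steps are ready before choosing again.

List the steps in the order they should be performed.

d → e → b → a → c

Nothing is required for d and e. d has the earlier label → d first.
e is the only step now ready → e.
b and c are both available; b has the earlier label → b.
a now also ready, so the ready set is {a, c}; a has the earlier label → a.
Next only c has its prerequisites met → c.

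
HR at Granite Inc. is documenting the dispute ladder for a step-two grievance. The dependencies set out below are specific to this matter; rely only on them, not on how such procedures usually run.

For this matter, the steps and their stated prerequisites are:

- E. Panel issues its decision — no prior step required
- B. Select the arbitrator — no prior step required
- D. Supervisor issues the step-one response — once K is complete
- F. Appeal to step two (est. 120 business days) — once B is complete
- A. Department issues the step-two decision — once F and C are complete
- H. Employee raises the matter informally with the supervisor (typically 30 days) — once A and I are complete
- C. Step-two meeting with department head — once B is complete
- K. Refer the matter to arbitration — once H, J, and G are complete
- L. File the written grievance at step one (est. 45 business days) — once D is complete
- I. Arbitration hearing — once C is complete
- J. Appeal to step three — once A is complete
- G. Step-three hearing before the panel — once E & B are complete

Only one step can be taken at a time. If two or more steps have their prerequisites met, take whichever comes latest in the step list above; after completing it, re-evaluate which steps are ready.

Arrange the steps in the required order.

B, C, I, F, A, J, H, E, G, K, D, L

Nothing is required for B and E. B is listed later → B first.
Now C, F and E have their prerequisites met. C is listed later, so C next.
I, F and E are all available; I is listed later → I.
Now F and E have their prerequisites met. F is listed later, so F next.
Now A and E have their prerequisites met. A is listed later, so A next.
J and H now also ready, so the ready set is {J, H, E}; J is listed later → J.
H and E are both available; H is listed later → H.
That leaves E as the only ready step → E.
Next only G has its prerequisites met → G.
K needed G, J and H, now all done → K.
D is the only step now ready → D.
L needed D, now all done → L.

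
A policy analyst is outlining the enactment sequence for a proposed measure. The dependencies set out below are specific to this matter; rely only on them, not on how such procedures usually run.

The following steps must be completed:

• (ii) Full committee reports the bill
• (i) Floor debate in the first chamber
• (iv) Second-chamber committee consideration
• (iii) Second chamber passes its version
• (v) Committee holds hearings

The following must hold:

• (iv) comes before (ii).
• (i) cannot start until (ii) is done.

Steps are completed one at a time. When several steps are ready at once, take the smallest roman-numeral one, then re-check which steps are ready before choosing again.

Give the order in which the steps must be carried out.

(iii) (iv) (ii) (i) (v)

Nothing is required for (iii), (iv) and (v). (iii) has the earlier label → (iii) first.
Ready: (iv) and (v). (iv) has the earlier label → (iv).
(ii) now also ready, so the ready set is {(ii), (v)}; (ii) has the earlier label → (ii).
(i) and (v) are both available; (i) has the earlier label → (i).
That leaves (v) as the only ready step → (v).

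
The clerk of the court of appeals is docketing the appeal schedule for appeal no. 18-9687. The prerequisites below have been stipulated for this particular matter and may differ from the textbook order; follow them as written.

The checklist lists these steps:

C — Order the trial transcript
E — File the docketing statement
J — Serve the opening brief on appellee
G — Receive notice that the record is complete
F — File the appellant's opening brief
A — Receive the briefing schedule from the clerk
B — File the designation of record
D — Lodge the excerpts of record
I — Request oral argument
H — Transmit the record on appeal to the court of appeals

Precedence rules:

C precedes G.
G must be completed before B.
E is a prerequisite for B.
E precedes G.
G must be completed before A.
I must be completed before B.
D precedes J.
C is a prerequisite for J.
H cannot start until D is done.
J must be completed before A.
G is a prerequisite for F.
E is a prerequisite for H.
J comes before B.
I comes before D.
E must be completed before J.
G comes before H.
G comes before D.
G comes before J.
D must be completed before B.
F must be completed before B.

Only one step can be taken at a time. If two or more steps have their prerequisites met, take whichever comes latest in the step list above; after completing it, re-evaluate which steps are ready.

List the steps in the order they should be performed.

I E C G D H F J B A

Nothing is required for I, E and C. I is listed later → I first.
E and C are both available; E is listed later → E.
Next only C has its prerequisites met → C.
G needed E and C, now all done → G.
D and F are both available; D is listed later → D.
Now H, F and J have their prerequisites met. H is listed later, so H next.
Ready: F and J. F is listed later → F.
Next only J has its prerequisites met → J.
Ready: B and A. B is listed later → B.
A is the only step now ready → A.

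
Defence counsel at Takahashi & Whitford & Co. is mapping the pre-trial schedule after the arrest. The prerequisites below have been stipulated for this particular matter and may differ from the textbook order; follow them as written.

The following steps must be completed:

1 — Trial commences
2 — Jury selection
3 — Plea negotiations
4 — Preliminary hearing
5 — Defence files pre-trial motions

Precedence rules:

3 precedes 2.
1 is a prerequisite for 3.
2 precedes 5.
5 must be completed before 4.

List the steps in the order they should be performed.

1 has no prerequisites → 1 first.
3 is the only step now ready → 3.
2 needed 3, now all done → 2.
5 needed 2, now all done → 5.
Next only 4 has its prerequisites met → 4.

1 → 3 → 2 → 5 → 4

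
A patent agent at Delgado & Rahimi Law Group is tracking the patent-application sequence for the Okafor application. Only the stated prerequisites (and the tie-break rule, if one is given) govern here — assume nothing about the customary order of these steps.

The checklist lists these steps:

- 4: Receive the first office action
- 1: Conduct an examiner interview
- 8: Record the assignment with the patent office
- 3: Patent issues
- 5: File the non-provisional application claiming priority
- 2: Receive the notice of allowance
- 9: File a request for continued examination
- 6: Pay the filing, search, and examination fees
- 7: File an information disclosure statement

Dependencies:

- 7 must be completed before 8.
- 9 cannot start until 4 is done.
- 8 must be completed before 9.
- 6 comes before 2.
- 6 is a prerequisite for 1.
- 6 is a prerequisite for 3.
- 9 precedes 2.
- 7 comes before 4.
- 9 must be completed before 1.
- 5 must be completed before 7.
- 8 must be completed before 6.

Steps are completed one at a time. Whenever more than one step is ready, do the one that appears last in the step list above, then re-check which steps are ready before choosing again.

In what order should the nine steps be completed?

5 has no prerequisites → 5 first.
7 is the only step now ready → 7.
8 and 4 are both available; 8 is listed later → 8.
6 and 4 are both available; 6 is listed later → 6.
Now 3 and 4 have their prerequisites met. 3 is listed later, so 3 next.
4 is the only step now ready → 4.
That leaves 9 as the only ready step → 9.
Ready: 2 and 1. 2 is listed later → 2.
1 needed 6 and 9, now all done → 1.

5 7 8 6 3 4 9 2 1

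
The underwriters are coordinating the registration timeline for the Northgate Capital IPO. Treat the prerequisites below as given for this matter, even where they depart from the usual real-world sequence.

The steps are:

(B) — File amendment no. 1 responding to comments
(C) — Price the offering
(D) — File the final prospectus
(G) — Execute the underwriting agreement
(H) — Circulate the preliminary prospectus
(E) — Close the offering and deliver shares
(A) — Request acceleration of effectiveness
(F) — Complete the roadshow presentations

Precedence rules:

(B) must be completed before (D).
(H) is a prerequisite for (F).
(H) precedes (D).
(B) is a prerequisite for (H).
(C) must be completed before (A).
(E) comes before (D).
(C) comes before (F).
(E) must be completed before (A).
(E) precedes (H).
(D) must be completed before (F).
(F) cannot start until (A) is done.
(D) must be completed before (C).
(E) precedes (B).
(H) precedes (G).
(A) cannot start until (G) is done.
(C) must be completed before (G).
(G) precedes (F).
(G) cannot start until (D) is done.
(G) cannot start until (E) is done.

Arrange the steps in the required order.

(E), (B), (H), (D), (C), (G), (A), (F)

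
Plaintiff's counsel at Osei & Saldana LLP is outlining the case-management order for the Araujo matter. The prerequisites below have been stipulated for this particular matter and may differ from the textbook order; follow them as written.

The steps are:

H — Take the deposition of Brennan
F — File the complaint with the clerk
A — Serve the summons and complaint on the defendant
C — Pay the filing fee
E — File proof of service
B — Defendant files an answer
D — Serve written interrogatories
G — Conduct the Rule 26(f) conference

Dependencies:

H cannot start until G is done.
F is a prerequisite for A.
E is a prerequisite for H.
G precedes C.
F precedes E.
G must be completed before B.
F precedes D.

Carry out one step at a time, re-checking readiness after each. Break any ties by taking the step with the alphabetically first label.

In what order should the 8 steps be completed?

Nothing is required for F and G. F has the earlier label → F first.
A, D and E now also ready, so the ready set is {A, D, E, G}; A has the earlier label → A.
Now D, E and G have their prerequisites met. D has the earlier label, so D next.
E and G are both available; E has the earlier label → E.
That leaves G as the only ready step → G.
Now B, C and H have their prerequisites met. B has the earlier label, so B next.
Ready: C and H. C has the earlier label → C.
H needed E and G, now all done → H.

F A D E G B C H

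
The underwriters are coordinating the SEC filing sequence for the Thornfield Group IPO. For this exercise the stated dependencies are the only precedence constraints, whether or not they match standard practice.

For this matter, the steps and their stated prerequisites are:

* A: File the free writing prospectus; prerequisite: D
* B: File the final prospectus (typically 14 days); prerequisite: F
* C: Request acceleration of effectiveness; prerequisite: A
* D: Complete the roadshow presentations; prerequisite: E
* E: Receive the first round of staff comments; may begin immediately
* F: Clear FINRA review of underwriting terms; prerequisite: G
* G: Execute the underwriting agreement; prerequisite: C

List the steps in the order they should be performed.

E → D → A → C → G → F → B

E has no prerequisites → E first.
D needed E, now all done → D.
A needed D, now all done → A.
C is the only step now ready → C.
G is the only step now ready → G.
F is the only step now ready → F.
B needed F, now all done → B.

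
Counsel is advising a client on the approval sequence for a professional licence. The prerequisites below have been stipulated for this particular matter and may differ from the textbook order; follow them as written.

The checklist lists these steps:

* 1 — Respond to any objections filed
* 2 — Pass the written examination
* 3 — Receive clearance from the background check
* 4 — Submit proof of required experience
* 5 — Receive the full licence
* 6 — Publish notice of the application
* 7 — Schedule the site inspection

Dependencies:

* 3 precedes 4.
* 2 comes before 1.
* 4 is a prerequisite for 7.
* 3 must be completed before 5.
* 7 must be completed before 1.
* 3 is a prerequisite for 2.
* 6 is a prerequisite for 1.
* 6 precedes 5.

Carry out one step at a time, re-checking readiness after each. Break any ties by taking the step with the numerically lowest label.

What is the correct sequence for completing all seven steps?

3 2 4 6 5 7 1

Nothing is required for 3 and 6. 3 has the earlier label → 3 first.
2 and 4 now also ready, so the ready set is {2, 4, 6}; 2 has the earlier label → 2.
Now 4 and 6 have their prerequisites met. 4 has the earlier label, so 4 next.
7 now also ready, so the ready set is {6, 7}; 6 has the earlier label → 6.
5 and 7 are both available; 5 has the earlier label → 5.
Next only 7 has its prerequisites met → 7.
Next only 1 has its prerequisites met → 1.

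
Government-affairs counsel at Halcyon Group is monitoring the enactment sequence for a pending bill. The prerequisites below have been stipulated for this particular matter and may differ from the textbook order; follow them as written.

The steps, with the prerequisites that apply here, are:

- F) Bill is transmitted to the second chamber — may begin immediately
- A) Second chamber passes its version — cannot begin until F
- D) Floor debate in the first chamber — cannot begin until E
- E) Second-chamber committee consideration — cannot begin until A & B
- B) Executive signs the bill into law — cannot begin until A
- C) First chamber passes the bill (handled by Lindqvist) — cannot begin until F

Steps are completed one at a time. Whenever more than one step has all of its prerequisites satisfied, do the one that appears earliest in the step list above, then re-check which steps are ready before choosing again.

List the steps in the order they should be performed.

F, A, B, E, D, C

F is the only step with nothing outstanding, so it goes first.
A and C are both available; A is listed earlier → A.
Now B and C have their prerequisites met. B is listed earlier, so B next.
E now also ready, so the ready set is {E, C}; E is listed earlier → E.
D now also ready, so the ready set is {D, C}; D is listed earlier → D.
C is the only step now ready → C.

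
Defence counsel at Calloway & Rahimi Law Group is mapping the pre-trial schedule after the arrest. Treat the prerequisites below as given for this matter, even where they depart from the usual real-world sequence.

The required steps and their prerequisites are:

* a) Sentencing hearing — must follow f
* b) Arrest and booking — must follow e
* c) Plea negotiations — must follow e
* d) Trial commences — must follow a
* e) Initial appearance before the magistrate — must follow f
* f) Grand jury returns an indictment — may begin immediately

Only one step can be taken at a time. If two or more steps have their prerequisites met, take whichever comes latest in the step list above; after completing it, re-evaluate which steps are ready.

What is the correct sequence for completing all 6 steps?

f, e, c, b, a, d

f is the only step with nothing outstanding, so it goes first.
e and a are both available; e is listed later → e.
Ready: c, b and a. c is listed later → c.
Now b and a have their prerequisites met. b is listed later, so b next.
That leaves a as the only ready step → a.
d needed a, now all done → d.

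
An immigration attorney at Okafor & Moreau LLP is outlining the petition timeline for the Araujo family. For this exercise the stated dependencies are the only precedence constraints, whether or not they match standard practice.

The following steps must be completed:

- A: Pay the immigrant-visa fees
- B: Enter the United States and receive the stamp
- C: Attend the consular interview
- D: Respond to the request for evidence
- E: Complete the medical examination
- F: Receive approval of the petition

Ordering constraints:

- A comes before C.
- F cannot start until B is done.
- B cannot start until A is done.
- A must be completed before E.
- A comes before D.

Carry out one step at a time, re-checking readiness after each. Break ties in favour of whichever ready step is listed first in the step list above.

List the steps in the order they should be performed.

A → B → C → D → E → F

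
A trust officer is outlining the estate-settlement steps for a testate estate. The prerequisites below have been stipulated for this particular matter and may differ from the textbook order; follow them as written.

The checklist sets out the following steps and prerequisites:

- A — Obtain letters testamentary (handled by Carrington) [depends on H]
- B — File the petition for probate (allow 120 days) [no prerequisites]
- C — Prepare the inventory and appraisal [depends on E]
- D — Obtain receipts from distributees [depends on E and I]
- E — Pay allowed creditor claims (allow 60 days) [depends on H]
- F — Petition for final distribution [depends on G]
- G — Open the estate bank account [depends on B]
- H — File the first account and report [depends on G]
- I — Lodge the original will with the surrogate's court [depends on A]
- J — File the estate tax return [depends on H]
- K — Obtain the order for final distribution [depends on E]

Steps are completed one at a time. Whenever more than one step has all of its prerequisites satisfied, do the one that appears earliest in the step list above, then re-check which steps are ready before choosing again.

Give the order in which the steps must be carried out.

B, G, F, H, A, E, C, I, D, J, K

B has no prerequisites → B first.
That leaves G as the only ready step → G.
Now F and H have their prerequisites met. F is listed earlier, so F next.
Next only H has its prerequisites met → H.
Now A, E and J have their prerequisites met. A is listed earlier, so A next.
I now also ready, so the ready set is {E, I, J}; E is listed earlier → E.
Ready: C, I, J and K. C is listed earlier → C.
Ready: I, J and K. I is listed earlier → I.
D, J and K are all available; D is listed earlier → D.
Now J and K have their prerequisites met. J is listed earlier, so J next.
K needed E, now all done → K.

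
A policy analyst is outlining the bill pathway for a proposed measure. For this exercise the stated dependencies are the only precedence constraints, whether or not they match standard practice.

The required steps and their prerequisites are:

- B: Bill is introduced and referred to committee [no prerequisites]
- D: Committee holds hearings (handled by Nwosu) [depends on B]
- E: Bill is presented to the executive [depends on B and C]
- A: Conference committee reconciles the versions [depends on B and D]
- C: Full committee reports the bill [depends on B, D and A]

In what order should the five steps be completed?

B is the only step with nothing outstanding, so it goes first.
D needed B, now all done → D.
A needed B and D, now all done → A.
That leaves C as the only ready step → C.
E needed B and C, now all done → E.

B, D, A, C, E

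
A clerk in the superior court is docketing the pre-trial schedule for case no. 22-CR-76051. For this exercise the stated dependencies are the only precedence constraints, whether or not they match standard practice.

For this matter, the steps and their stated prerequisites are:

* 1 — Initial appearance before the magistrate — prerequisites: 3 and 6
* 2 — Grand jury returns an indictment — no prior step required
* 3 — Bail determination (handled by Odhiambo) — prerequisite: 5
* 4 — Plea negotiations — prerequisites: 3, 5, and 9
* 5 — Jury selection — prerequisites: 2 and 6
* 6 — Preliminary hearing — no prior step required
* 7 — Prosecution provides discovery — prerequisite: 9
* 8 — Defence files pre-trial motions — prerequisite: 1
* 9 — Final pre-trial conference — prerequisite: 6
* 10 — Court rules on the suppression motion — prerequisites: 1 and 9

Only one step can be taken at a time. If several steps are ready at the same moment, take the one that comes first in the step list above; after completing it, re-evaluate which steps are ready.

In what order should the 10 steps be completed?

Nothing is required for 2 and 6. 2 is listed earlier → 2 first.
6 is the only step now ready → 6.
Ready: 5 and 9. 5 is listed earlier → 5.
3 now also ready, so the ready set is {3, 9}; 3 is listed earlier → 3.
Ready: 1 and 9. 1 is listed earlier → 1.
Ready: 8 and 9. 8 is listed earlier → 8.
Next only 9 has its prerequisites met → 9.
4, 7 and 10 are all available; 4 is listed earlier → 4.
Now 7 and 10 have their prerequisites met. 7 is listed earlier, so 7 next.
10 is the only step now ready → 10.

2 6 5 3 1 8 9 4 7 10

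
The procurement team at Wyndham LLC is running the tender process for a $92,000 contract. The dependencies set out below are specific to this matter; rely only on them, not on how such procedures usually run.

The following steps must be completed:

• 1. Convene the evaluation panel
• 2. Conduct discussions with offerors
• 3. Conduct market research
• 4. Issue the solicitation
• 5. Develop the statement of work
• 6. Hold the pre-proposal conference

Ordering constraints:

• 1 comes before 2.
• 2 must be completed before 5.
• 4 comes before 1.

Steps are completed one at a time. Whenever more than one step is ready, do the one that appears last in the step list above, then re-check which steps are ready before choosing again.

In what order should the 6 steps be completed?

6, 4, 3, 1, 2, 5

Nothing is required for 6, 4 and 3. 6 is listed later → 6 first.
Now 4 and 3 have their prerequisites met. 4 is listed later, so 4 next.
1 now also ready, so the ready set is {3, 1}; 3 is listed later → 3.
Next only 1 has its prerequisites met → 1.
2 needed 1, now all done → 2.
That leaves 5 as the only ready step → 5.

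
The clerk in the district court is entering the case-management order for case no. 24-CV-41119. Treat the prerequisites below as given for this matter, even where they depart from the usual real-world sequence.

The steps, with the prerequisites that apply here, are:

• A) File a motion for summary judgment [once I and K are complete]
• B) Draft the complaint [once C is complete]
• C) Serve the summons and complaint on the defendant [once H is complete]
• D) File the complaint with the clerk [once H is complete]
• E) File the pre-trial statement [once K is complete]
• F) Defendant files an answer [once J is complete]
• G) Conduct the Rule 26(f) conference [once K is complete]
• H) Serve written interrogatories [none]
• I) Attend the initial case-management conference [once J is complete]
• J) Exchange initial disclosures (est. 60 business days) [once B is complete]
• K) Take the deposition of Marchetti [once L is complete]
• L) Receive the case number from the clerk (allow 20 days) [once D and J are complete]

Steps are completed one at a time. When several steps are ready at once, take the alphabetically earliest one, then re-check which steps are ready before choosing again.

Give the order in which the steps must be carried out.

Only H has no prerequisites, so it is first.
C and D are both available; C has the earlier label → C.
Ready: B and D. B has the earlier label → B.
Now D and J have their prerequisites met. D has the earlier label, so D next.
Next only J has its prerequisites met → J.
Ready: F, I and L. F has the earlier label → F.
Now I and L have their prerequisites met. I has the earlier label, so I next.
That leaves L as the only ready step → L.
K is the only step now ready → K.
Ready: A, E and G. A has the earlier label → A.
Now E and G have their prerequisites met. E has the earlier label, so E next.
That leaves G as the only ready step → G.

H, C, B, D, J, F, I, L, K, A, E, G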